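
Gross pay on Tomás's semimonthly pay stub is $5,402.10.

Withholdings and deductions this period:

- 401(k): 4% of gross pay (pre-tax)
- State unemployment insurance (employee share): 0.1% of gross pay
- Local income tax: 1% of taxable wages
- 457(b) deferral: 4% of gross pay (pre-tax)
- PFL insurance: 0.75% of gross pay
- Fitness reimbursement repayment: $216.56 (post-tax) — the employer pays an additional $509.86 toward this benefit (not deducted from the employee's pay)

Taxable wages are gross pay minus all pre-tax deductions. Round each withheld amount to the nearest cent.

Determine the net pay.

$4,657.76

457(b) deferral: $5,402.10 × 0.04 = $216.08
401(k): $5,402.10 × 0.04 = $216.08
Pre-tax total = $216.08 + $216.08 = $432.16
Taxable wages = $5,402.10 − $432.16 = $4,969.94
Local income tax: $4,969.94 × 0.01 = $49.70
State unemployment insurance (employee share): $5,402.10 × 0.001 = $5.40
PFL insurance: $5,402.10 × 0.0075 = $40.52
Fitness reimbursement repayment: $216.56
(Employer's $509.86 toward fitness reimbursement repayment is not withheld from the employee.)
Total deductions = $216.08 + $216.08 + $49.70 + $5.40 + $40.52 + $216.56 = $744.34
Net pay = $5,402.10 − $744.34 = $4,657.76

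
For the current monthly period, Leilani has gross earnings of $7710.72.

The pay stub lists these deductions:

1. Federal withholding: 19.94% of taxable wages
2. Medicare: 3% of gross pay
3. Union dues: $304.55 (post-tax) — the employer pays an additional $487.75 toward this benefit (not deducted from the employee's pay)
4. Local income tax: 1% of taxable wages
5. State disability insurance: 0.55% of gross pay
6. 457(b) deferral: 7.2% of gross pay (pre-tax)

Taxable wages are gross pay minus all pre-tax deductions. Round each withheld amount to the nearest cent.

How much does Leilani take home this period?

457(b) deferral: $7710.72 × 0.072 = $555.17
Taxable wages = $7710.72 − $555.17 = $7155.55
Local income tax: $7155.55 × 0.01 = $71.56
Federal withholding: $7155.55 × 0.1994 = $1426.82
State disability insurance: $7710.72 × 0.0055 = $42.41
Medicare: $7710.72 × 0.03 = $231.32
Union dues: $304.55
(Employer's $487.75 toward union dues is not withheld from the employee.)
Total deductions = $555.17 + $71.56 + $1426.82 + $42.41 + $231.32 + $304.55 = $2631.83
Net pay = $7710.72 − $2631.83 = $5078.89

$5078.89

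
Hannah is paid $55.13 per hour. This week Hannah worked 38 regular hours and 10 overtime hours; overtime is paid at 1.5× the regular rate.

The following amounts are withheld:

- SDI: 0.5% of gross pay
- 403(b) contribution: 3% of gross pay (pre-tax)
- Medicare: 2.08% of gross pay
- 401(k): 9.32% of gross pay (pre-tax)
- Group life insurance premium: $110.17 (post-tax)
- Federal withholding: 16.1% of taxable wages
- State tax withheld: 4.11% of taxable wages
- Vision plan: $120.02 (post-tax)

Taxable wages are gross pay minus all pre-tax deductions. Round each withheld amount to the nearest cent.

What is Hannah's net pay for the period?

$1738.57

Regular pay: 38 × $55.13 = $2094.94
Overtime pay: 10 × $55.13 × 1.5 = $826.95
Gross pay = $2094.94 + $826.95 = $2921.89
401(k): $2921.89 × 0.0932 = $272.32
403(b) contribution: $2921.89 × 0.03 = $87.66
Pre-tax total = $272.32 + $87.66 = $359.98
Taxable wages = $2921.89 − $359.98 = $2561.91
Federal withholding: $2561.91 × 0.161 = $412.47
State tax withheld: $2561.91 × 0.0411 = $105.29
SDI: $2921.89 × 0.005 = $14.61
Medicare: $2921.89 × 0.0208 = $60.78
Vision plan: $120.02
Group life insurance premium: $110.17
Total deductions = $272.32 + $87.66 + $412.47 + $105.29 + $14.61 + $60.78 + $120.02 + $110.17 = $1183.32
Net pay = $2921.89 − $1183.32 = $1738.57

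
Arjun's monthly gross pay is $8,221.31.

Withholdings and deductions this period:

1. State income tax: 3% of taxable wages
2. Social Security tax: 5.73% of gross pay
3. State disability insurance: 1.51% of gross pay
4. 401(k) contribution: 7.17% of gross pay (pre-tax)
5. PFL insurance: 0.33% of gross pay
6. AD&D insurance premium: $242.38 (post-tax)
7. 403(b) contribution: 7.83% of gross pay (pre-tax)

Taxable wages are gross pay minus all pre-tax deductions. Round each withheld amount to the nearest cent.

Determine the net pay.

$5,913.74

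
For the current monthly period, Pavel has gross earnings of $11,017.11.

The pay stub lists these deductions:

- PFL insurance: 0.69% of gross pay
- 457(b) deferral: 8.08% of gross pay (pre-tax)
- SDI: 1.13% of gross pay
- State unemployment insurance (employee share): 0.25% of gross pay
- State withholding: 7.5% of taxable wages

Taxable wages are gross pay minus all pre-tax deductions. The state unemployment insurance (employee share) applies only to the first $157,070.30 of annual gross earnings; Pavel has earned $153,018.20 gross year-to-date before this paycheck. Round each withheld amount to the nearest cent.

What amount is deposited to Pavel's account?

$9,156.77

457(b) deferral: $11,017.11 × 0.0808 = $890.18
Taxable wages = $11,017.11 − $890.18 = $10,126.93
State withholding: $10,126.93 × 0.075 = $759.52
SDI: $11,017.11 × 0.0113 = $124.49
PFL insurance: $11,017.11 × 0.0069 = $76.02
State unemployment insurance (employee share): only $157,070.30 − $153,018.20 = $4,052.10 of this check is subject → $4,052.10 × 0.0025 = $10.13
Total deductions = $890.18 + $759.52 + $124.49 + $76.02 + $10.13 = $1,860.34
Net pay = $11,017.11 − $1,860.34 = $9,156.77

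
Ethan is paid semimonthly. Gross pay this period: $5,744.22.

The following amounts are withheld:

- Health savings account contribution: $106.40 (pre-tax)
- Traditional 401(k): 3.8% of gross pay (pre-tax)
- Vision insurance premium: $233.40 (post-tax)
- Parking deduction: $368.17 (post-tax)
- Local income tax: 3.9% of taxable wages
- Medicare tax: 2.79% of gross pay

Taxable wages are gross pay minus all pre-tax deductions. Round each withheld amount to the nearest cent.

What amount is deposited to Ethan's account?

$4,446.35

Health savings account contribution: $106.40
Traditional 401(k): $5,744.22 × 0.038 = $218.28
Pre-tax total = $106.40 + $218.28 = $324.68
Taxable wages = $5,744.22 − $324.68 = $5,419.54
Local income tax: $5,419.54 × 0.039 = $211.36
Medicare tax: $5,744.22 × 0.0279 = $160.26
Vision insurance premium: $233.40
Parking deduction: $368.17
Total deductions = $106.40 + $218.28 + $211.36 + $160.26 + $233.40 + $368.17 = $1,297.87
Net pay = $5,744.22 − $1,297.87 = $4,446.35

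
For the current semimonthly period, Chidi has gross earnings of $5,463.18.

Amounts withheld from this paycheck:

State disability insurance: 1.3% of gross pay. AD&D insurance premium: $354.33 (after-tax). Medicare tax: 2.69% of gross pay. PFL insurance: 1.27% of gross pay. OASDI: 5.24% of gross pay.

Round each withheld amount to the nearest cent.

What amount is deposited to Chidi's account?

OASDI: $5,463.18 × 0.0524 = $286.27
Medicare tax: $5,463.18 × 0.0269 = $146.96
State disability insurance: $5,463.18 × 0.013 = $71.02
PFL insurance: $5,463.18 × 0.0127 = $69.38
AD&D insurance premium: $354.33
Total deductions = $286.27 + $146.96 + $71.02 + $69.38 + $354.33 = $927.96
Net pay = $5,463.18 − $927.96 = $4,535.22

$4,535.22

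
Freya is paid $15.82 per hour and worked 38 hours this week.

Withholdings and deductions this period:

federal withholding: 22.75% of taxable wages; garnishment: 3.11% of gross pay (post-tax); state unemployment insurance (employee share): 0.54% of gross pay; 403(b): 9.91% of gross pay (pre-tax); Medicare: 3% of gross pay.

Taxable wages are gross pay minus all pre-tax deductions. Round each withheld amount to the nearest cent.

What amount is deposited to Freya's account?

$378.40

Gross pay: 38 × $15.82 = $601.16
403(b): $601.16 × 0.0991 = $59.57
Taxable wages = $601.16 − $59.57 = $541.59
Federal withholding: $541.59 × 0.2275 = $123.21
Medicare: $601.16 × 0.03 = $18.03
State unemployment insurance (employee share): $601.16 × 0.0054 = $3.25
Garnishment: $601.16 × 0.0311 = $18.70
Total deductions = $59.57 + $123.21 + $18.03 + $3.25 + $18.70 = $222.76
Net pay = $601.16 − $222.76 = $378.40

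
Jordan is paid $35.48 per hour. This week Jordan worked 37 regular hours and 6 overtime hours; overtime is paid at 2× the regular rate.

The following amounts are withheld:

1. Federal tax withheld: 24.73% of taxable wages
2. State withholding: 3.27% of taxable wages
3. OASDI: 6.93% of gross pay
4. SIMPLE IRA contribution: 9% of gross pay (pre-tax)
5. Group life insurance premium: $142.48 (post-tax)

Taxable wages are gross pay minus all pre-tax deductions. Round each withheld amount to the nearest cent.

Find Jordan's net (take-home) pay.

$876.12

Regular pay: 37 × $35.48 = $1312.76
Overtime pay: 6 × $35.48 × 2 = $425.76
Gross pay = $1312.76 + $425.76 = $1738.52
SIMPLE IRA contribution: $1738.52 × 0.09 = $156.47
Taxable wages = $1738.52 − $156.47 = $1582.05
Federal tax withheld: $1582.05 × 0.2473 = $391.24
State withholding: $1582.05 × 0.0327 = $51.73
OASDI: $1738.52 × 0.0693 = $120.48
Group life insurance premium: $142.48
Total deductions = $156.47 + $391.24 + $51.73 + $120.48 + $142.48 = $862.40
Net pay = $1738.52 − $862.40 = $876.12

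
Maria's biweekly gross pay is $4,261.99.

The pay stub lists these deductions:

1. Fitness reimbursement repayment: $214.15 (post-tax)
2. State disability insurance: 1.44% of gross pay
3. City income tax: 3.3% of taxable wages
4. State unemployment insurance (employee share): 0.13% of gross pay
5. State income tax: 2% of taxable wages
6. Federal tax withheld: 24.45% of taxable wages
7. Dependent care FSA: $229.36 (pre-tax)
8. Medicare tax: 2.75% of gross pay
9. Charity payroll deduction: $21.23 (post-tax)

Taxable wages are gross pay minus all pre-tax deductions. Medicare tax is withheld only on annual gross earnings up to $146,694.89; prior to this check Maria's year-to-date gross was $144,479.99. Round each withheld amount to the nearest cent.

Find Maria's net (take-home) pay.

Dependent care FSA: $229.36
Taxable wages = $4,261.99 − $229.36 = $4,032.63
State income tax: $4,032.63 × 0.02 = $80.65
Federal tax withheld: $4,032.63 × 0.2445 = $985.98
City income tax: $4,032.63 × 0.033 = $133.08
Medicare tax: only $146,694.89 − $144,479.99 = $2,214.90 of this check is subject → $2,214.90 × 0.0275 = $60.91
State disability insurance: $4,261.99 × 0.0144 = $61.37
State unemployment insurance (employee share): $4,261.99 × 0.0013 = $5.54
Charity payroll deduction: $21.23
Fitness reimbursement repayment: $214.15
Total deductions = $229.36 + $80.65 + $985.98 + $133.08 + $60.91 + $61.37 + $5.54 + $21.23 + $214.15 = $1,792.27
Net pay = $4,261.99 − $1,792.27 = $2,469.72

$2,469.72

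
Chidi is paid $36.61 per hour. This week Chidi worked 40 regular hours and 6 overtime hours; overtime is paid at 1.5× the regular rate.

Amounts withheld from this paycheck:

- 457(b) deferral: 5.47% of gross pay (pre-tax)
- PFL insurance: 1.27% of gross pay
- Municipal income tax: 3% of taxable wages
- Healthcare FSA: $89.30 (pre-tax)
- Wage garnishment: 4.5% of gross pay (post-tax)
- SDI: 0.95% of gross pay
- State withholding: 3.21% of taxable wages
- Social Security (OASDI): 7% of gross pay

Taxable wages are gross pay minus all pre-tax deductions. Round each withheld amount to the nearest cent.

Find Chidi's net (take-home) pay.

Regular pay: 40 × $36.61 = $1464.40
Overtime pay: 6 × $36.61 × 1.5 = $329.49
Gross pay = $1464.40 + $329.49 = $1793.89
457(b) deferral: $1793.89 × 0.0547 = $98.13
Healthcare FSA: $89.30
Pre-tax total = $98.13 + $89.30 = $187.43
Taxable wages = $1793.89 − $187.43 = $1606.46
State withholding: $1606.46 × 0.0321 = $51.57
Municipal income tax: $1606.46 × 0.03 = $48.19
SDI: $1793.89 × 0.0095 = $17.04
Social Security (OASDI): $1793.89 × 0.07 = $125.57
PFL insurance: $1793.89 × 0.0127 = $22.78
Wage garnishment: $1793.89 × 0.045 = $80.73
Total deductions = $98.13 + $89.30 + $51.57 + $48.19 + $17.04 + $125.57 + $22.78 + $80.73 = $533.31
Net pay = $1793.89 − $533.31 = $1260.58

$1260.58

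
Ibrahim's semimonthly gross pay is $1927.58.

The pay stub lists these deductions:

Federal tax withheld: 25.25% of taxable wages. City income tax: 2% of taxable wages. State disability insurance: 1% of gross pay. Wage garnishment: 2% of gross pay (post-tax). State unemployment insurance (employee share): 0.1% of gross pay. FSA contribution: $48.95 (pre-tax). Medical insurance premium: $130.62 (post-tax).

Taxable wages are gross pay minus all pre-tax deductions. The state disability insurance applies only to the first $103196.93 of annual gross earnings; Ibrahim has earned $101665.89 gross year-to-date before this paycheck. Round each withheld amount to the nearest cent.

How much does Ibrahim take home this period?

$1180.30

FSA contribution: $48.95
Taxable wages = $1927.58 − $48.95 = $1878.63
City income tax: $1878.63 × 0.02 = $37.57
Federal tax withheld: $1878.63 × 0.2525 = $474.35
State disability insurance: only $103196.93 − $101665.89 = $1531.04 of this check is subject → $1531.04 × 0.01 = $15.31
State unemployment insurance (employee share): $1927.58 × 0.001 = $1.93
Wage garnishment: $1927.58 × 0.02 = $38.55
Medical insurance premium: $130.62
Total deductions = $48.95 + $37.57 + $474.35 + $15.31 + $1.93 + $38.55 + $130.62 = $747.28
Net pay = $1927.58 − $747.28 = $1180.30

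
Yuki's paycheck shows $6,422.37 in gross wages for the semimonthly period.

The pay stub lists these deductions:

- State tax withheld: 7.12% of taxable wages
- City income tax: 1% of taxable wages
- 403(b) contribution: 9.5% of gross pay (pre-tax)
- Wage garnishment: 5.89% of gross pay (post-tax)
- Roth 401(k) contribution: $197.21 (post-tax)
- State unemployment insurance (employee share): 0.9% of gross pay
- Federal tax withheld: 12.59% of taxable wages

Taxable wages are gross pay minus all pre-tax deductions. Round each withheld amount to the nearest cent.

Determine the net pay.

$3,975.24

403(b) contribution: $6,422.37 × 0.095 = $610.13
Taxable wages = $6,422.37 − $610.13 = $5,812.24
City income tax: $5,812.24 × 0.01 = $58.12
State tax withheld: $5,812.24 × 0.0712 = $413.83
Federal tax withheld: $5,812.24 × 0.1259 = $731.76
State unemployment insurance (employee share): $6,422.37 × 0.009 = $57.80
Roth 401(k) contribution: $197.21
Wage garnishment: $6,422.37 × 0.0589 = $378.28
Total deductions = $610.13 + $58.12 + $413.83 + $731.76 + $57.80 + $197.21 + $378.28 = $2,447.13
Net pay = $6,422.37 − $2,447.13 = $3,975.24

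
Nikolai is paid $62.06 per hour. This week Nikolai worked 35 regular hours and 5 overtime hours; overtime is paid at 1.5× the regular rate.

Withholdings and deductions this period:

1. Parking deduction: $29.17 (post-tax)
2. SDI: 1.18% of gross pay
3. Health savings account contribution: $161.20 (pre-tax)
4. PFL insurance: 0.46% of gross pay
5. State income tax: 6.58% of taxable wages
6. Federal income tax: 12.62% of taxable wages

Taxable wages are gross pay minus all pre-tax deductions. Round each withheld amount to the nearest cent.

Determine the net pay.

$1,928.47

Regular pay: 35 × $62.06 = $2,172.10
Overtime pay: 5 × $62.06 × 1.5 = $465.45
Gross pay = $2,172.10 + $465.45 = $2,637.55
Health savings account contribution: $161.20
Taxable wages = $2,637.55 − $161.20 = $2,476.35
Federal income tax: $2,476.35 × 0.1262 = $312.52
State income tax: $2,476.35 × 0.0658 = $162.94
PFL insurance: $2,637.55 × 0.0046 = $12.13
SDI: $2,637.55 × 0.0118 = $31.12
Parking deduction: $29.17
Total deductions = $161.20 + $312.52 + $162.94 + $12.13 + $31.12 + $29.17 = $709.08
Net pay = $2,637.55 − $709.08 = $1,928.47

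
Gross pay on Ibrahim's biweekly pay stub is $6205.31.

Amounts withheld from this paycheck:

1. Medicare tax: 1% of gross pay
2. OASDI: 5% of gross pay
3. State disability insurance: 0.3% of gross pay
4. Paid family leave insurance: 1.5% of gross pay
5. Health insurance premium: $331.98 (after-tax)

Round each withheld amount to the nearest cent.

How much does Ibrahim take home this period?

$5389.31

State disability insurance: $6205.31 × 0.003 = $18.62
Medicare tax: $6205.31 × 0.01 = $62.05
OASDI: $6205.31 × 0.05 = $310.27
Paid family leave insurance: $6205.31 × 0.015 = $93.08
Health insurance premium: $331.98
Total deductions = $18.62 + $62.05 + $310.27 + $93.08 + $331.98 = $816.00
Net pay = $6205.31 − $816.00 = $5389.31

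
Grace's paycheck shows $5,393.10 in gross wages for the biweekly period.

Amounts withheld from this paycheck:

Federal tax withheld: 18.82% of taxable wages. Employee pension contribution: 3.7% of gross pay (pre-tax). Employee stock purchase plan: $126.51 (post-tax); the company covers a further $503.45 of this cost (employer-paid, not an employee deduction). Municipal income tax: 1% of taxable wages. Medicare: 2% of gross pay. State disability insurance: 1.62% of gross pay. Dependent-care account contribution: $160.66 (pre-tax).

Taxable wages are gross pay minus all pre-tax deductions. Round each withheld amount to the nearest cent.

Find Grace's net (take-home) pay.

$3,713.64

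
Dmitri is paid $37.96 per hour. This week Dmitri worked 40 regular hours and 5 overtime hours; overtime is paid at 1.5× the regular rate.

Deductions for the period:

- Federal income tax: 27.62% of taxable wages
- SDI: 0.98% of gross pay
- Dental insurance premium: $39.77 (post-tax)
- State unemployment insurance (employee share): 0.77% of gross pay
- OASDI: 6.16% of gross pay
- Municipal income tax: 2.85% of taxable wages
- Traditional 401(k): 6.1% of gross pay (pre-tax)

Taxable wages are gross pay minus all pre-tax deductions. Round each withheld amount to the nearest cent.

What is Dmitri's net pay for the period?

Regular pay: 40 × $37.96 = $1,518.40
Overtime pay: 5 × $37.96 × 1.5 = $284.70
Gross pay = $1,518.40 + $284.70 = $1,803.10
Traditional 401(k): $1,803.10 × 0.061 = $109.99
Taxable wages = $1,803.10 − $109.99 = $1,693.11
Municipal income tax: $1,693.11 × 0.0285 = $48.25
Federal income tax: $1,693.11 × 0.2762 = $467.64
State unemployment insurance (employee share): $1,803.10 × 0.0077 = $13.88
SDI: $1,803.10 × 0.0098 = $17.67
OASDI: $1,803.10 × 0.0616 = $111.07
Dental insurance premium: $39.77
Total deductions = $109.99 + $48.25 + $467.64 + $13.88 + $17.67 + $111.07 + $39.77 = $808.27
Net pay = $1,803.10 − $808.27 = $994.83

$994.83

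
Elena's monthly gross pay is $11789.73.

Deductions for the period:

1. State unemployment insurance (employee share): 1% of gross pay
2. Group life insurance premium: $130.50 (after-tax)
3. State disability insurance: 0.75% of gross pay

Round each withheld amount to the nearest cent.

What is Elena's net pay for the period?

$11452.91

State unemployment insurance (employee share): $11789.73 × 0.01 = $117.90
State disability insurance: $11789.73 × 0.0075 = $88.42
Group life insurance premium: $130.50
Total deductions = $117.90 + $88.42 + $130.50 = $336.82
Net pay = $11789.73 − $336.82 = $11452.91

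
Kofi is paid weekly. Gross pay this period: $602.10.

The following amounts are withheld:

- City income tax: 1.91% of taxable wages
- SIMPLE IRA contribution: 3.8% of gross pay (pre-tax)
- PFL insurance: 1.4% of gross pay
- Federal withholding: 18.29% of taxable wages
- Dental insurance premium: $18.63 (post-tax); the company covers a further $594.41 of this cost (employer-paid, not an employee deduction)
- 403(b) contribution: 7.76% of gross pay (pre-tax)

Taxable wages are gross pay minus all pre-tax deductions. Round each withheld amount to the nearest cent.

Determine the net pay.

$397.88

403(b) contribution: $602.10 × 0.0776 = $46.72
SIMPLE IRA contribution: $602.10 × 0.038 = $22.88
Pre-tax total = $46.72 + $22.88 = $69.60
Taxable wages = $602.10 − $69.60 = $532.50
City income tax: $532.50 × 0.0191 = $10.17
Federal withholding: $532.50 × 0.1829 = $97.39
PFL insurance: $602.10 × 0.014 = $8.43
Dental insurance premium: $18.63
(Employer's $594.41 toward dental insurance premium is not withheld from the employee.)
Total deductions = $46.72 + $22.88 + $10.17 + $97.39 + $8.43 + $18.63 = $204.22
Net pay = $602.10 − $204.22 = $397.88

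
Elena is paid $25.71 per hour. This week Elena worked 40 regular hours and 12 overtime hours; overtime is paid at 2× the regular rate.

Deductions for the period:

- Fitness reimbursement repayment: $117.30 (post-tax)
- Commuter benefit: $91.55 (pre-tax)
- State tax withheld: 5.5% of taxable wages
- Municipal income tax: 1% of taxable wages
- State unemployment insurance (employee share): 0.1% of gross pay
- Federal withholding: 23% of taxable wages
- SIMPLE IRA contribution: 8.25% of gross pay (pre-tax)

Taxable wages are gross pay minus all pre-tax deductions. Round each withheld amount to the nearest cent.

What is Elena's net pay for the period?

$880.84

Regular pay: 40 × $25.71 = $1028.40
Overtime pay: 12 × $25.71 × 2 = $617.04
Gross pay = $1028.40 + $617.04 = $1645.44
Commuter benefit: $91.55
SIMPLE IRA contribution: $1645.44 × 0.0825 = $135.75
Pre-tax total = $91.55 + $135.75 = $227.30
Taxable wages = $1645.44 − $227.30 = $1418.14
Federal withholding: $1418.14 × 0.23 = $326.17
Municipal income tax: $1418.14 × 0.01 = $14.18
State tax withheld: $1418.14 × 0.055 = $78.00
State unemployment insurance (employee share): $1645.44 × 0.001 = $1.65
Fitness reimbursement repayment: $117.30
Total deductions = $91.55 + $135.75 + $326.17 + $14.18 + $78.00 + $1.65 + $117.30 = $764.60
Net pay = $1645.44 − $764.60 = $880.84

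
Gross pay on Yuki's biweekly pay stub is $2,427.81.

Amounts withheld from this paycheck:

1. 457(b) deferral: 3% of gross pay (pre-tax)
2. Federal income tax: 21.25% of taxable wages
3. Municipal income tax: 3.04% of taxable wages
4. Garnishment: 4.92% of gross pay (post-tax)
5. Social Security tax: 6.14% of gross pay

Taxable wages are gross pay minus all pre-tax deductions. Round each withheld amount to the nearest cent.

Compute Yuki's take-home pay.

$1,514.44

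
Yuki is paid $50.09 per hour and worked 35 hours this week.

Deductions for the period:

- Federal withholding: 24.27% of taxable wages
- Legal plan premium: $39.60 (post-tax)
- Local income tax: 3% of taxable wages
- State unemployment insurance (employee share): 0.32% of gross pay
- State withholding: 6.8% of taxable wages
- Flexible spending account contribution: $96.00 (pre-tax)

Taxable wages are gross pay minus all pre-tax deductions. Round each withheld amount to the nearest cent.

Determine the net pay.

Gross pay: 35 × $50.09 = $1,753.15
Flexible spending account contribution: $96.00
Taxable wages = $1,753.15 − $96.00 = $1,657.15
State withholding: $1,657.15 × 0.068 = $112.69
Federal withholding: $1,657.15 × 0.2427 = $402.19
Local income tax: $1,657.15 × 0.03 = $49.71
State unemployment insurance (employee share): $1,753.15 × 0.0032 = $5.61
Legal plan premium: $39.60
Total deductions = $96.00 + $112.69 + $402.19 + $49.71 + $5.61 + $39.60 = $705.80
Net pay = $1,753.15 − $705.80 = $1,047.35

$1,047.35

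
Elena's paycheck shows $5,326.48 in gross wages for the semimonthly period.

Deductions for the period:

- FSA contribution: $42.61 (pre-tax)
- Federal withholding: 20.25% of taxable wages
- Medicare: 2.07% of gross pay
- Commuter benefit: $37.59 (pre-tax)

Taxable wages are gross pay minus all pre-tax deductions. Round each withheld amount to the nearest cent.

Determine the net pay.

FSA contribution: $42.61
Commuter benefit: $37.59
Pre-tax total = $42.61 + $37.59 = $80.20
Taxable wages = $5,326.48 − $80.20 = $5,246.28
Federal withholding: $5,246.28 × 0.2025 = $1,062.37
Medicare: $5,326.48 × 0.0207 = $110.26
Total deductions = $42.61 + $37.59 + $1,062.37 + $110.26 = $1,252.83
Net pay = $5,326.48 − $1,252.83 = $4,073.65

$4,073.65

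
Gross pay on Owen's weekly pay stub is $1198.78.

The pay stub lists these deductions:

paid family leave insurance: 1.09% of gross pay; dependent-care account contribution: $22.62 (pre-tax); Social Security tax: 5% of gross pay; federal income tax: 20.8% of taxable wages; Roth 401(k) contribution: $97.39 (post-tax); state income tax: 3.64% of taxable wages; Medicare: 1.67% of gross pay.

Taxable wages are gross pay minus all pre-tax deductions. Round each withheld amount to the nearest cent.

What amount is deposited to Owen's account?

$698.29

Dependent-care account contribution: $22.62
Taxable wages = $1198.78 − $22.62 = $1176.16
Federal income tax: $1176.16 × 0.208 = $244.64
State income tax: $1176.16 × 0.0364 = $42.81
Social Security tax: $1198.78 × 0.05 = $59.94
Paid family leave insurance: $1198.78 × 0.0109 = $13.07
Medicare: $1198.78 × 0.0167 = $20.02
Roth 401(k) contribution: $97.39
Total deductions = $22.62 + $244.64 + $42.81 + $59.94 + $13.07 + $20.02 + $97.39 = $500.49
Net pay = $1198.78 − $500.49 = $698.29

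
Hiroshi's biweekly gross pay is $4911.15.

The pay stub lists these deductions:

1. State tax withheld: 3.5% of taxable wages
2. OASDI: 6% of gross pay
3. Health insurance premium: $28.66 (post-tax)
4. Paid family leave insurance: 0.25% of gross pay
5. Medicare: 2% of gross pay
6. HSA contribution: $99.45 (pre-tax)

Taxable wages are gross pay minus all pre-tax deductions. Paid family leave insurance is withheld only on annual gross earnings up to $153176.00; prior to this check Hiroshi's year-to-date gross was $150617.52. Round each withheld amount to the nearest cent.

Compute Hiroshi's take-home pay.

$4215.34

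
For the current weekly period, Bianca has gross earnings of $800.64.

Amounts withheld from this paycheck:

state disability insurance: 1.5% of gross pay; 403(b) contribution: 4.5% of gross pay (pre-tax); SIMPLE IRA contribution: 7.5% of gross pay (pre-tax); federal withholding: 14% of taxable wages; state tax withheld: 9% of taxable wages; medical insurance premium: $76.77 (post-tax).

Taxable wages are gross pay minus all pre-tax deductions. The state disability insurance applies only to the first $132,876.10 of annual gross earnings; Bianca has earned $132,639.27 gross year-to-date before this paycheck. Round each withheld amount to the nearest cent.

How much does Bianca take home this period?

$462.19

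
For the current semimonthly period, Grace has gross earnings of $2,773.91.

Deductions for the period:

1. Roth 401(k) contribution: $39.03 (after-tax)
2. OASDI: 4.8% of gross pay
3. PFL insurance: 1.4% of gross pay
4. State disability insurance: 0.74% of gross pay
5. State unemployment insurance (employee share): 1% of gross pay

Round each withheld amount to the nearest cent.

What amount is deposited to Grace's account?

OASDI: $2,773.91 × 0.048 = $133.15
State unemployment insurance (employee share): $2,773.91 × 0.01 = $27.74
State disability insurance: $2,773.91 × 0.0074 = $20.53
PFL insurance: $2,773.91 × 0.014 = $38.83
Roth 401(k) contribution: $39.03
Total deductions = $133.15 + $27.74 + $20.53 + $38.83 + $39.03 = $259.28
Net pay = $2,773.91 − $259.28 = $2,514.63

$2,514.63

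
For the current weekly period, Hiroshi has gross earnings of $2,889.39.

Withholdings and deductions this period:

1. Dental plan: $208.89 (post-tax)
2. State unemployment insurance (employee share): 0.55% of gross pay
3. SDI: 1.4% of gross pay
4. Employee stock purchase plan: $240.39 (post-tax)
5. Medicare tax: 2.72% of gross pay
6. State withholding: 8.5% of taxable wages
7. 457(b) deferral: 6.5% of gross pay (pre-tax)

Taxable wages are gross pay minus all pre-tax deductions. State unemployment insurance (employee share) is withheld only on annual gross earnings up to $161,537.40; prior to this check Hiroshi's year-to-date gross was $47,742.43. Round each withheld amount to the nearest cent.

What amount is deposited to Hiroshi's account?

$1,887.74

457(b) deferral: $2,889.39 × 0.065 = $187.81
Taxable wages = $2,889.39 − $187.81 = $2,701.58
State withholding: $2,701.58 × 0.085 = $229.63
SDI: $2,889.39 × 0.014 = $40.45
Medicare tax: $2,889.39 × 0.0272 = $78.59
State unemployment insurance (employee share): cap not yet reached, full $2,889.39 is subject → $2,889.39 × 0.0055 = $15.89
Employee stock purchase plan: $240.39
Dental plan: $208.89
Total deductions = $187.81 + $229.63 + $40.45 + $78.59 + $15.89 + $240.39 + $208.89 = $1,001.65
Net pay = $2,889.39 − $1,001.65 = $1,887.74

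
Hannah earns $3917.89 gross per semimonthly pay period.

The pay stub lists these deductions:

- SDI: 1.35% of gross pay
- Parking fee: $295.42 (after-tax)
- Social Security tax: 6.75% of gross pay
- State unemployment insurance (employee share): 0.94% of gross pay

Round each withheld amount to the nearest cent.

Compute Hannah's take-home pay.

$3268.29

SDI: $3917.89 × 0.0135 = $52.89
Social Security tax: $3917.89 × 0.0675 = $264.46
State unemployment insurance (employee share): $3917.89 × 0.0094 = $36.83
Parking fee: $295.42
Total deductions = $52.89 + $264.46 + $36.83 + $295.42 = $649.60
Net pay = $3917.89 − $649.60 = $3268.29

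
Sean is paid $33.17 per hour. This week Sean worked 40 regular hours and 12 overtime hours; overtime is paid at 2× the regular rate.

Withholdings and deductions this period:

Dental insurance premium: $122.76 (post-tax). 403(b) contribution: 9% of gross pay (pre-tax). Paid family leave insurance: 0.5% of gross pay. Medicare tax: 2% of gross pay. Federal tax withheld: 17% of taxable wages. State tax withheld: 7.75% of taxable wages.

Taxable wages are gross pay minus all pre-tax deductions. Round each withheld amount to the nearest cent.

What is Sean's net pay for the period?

$1277.86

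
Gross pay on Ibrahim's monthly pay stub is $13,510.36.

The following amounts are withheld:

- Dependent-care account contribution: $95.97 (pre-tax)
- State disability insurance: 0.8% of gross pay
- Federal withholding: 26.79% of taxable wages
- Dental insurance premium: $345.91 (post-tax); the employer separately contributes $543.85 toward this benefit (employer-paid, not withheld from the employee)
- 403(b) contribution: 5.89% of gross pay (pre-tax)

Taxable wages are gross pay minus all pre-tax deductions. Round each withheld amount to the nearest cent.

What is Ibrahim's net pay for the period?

403(b) contribution: $13,510.36 × 0.0589 = $795.76
Dependent-care account contribution: $95.97
Pre-tax total = $795.76 + $95.97 = $891.73
Taxable wages = $13,510.36 − $891.73 = $12,618.63
Federal withholding: $12,618.63 × 0.2679 = $3,380.53
State disability insurance: $13,510.36 × 0.008 = $108.08
Dental insurance premium: $345.91
(Employer's $543.85 toward dental insurance premium is not withheld from the employee.)
Total deductions = $795.76 + $95.97 + $3,380.53 + $108.08 + $345.91 = $4,726.25
Net pay = $13,510.36 − $4,726.25 = $8,784.11

$8,784.11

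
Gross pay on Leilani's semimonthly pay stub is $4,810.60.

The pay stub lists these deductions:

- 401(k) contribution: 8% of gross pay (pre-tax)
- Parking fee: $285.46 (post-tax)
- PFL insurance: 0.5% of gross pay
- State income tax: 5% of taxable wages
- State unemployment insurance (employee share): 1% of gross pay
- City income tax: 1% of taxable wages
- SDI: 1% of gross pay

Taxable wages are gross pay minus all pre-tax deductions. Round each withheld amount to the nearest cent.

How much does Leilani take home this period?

$3,754.47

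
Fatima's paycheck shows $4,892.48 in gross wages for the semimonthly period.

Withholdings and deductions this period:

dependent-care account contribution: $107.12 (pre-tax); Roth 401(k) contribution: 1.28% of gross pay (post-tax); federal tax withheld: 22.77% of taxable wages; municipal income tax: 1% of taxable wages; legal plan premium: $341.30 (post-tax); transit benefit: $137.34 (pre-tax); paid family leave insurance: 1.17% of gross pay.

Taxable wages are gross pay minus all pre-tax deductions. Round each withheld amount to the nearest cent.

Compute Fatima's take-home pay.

Transit benefit: $137.34
Dependent-care account contribution: $107.12
Pre-tax total = $137.34 + $107.12 = $244.46
Taxable wages = $4,892.48 − $244.46 = $4,648.02
Federal tax withheld: $4,648.02 × 0.2277 = $1,058.35
Municipal income tax: $4,648.02 × 0.01 = $46.48
Paid family leave insurance: $4,892.48 × 0.0117 = $57.24
Roth 401(k) contribution: $4,892.48 × 0.0128 = $62.62
Legal plan premium: $341.30
Total deductions = $137.34 + $107.12 + $1,058.35 + $46.48 + $57.24 + $62.62 + $341.30 = $1,810.45
Net pay = $4,892.48 − $1,810.45 = $3,082.03

$3,082.03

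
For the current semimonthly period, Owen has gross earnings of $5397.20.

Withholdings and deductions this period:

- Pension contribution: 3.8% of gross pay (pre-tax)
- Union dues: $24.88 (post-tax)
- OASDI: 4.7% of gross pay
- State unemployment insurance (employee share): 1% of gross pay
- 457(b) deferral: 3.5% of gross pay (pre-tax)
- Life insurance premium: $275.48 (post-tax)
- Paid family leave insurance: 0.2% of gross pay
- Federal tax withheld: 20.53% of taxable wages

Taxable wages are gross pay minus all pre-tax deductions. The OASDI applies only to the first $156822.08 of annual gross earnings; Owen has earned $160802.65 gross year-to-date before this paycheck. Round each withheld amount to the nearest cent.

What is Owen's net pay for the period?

$3610.93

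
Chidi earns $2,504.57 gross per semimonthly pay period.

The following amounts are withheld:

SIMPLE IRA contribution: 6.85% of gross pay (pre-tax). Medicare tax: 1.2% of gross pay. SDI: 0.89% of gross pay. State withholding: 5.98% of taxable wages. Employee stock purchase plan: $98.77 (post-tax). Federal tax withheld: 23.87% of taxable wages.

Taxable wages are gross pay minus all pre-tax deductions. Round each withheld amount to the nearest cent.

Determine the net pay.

$1,485.50

SIMPLE IRA contribution: $2,504.57 × 0.0685 = $171.56
Taxable wages = $2,504.57 − $171.56 = $2,333.01
State withholding: $2,333.01 × 0.0598 = $139.51
Federal tax withheld: $2,333.01 × 0.2387 = $556.89
SDI: $2,504.57 × 0.0089 = $22.29
Medicare tax: $2,504.57 × 0.012 = $30.05
Employee stock purchase plan: $98.77
Total deductions = $171.56 + $139.51 + $556.89 + $22.29 + $30.05 + $98.77 = $1,019.07
Net pay = $2,504.57 − $1,019.07 = $1,485.50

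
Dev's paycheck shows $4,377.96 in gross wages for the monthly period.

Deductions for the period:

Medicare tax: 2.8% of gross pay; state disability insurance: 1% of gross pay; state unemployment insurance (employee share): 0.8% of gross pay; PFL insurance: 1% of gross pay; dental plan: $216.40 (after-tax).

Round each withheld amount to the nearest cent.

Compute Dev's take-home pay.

$3,916.40

Medicare tax: $4,377.96 × 0.028 = $122.58
PFL insurance: $4,377.96 × 0.01 = $43.78
State disability insurance: $4,377.96 × 0.01 = $43.78
State unemployment insurance (employee share): $4,377.96 × 0.008 = $35.02
Dental plan: $216.40
Total deductions = $122.58 + $43.78 + $43.78 + $35.02 + $216.40 = $461.56
Net pay = $4,377.96 − $461.56 = $3,916.40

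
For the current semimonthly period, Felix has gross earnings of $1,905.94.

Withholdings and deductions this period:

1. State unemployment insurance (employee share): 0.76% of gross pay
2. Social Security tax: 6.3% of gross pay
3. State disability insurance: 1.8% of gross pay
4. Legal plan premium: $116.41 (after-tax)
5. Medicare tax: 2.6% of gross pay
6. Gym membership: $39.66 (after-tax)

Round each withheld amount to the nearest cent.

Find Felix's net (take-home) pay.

Medicare tax: $1,905.94 × 0.026 = $49.55
State disability insurance: $1,905.94 × 0.018 = $34.31
State unemployment insurance (employee share): $1,905.94 × 0.0076 = $14.49
Social Security tax: $1,905.94 × 0.063 = $120.07
Legal plan premium: $116.41
Gym membership: $39.66
Total deductions = $49.55 + $34.31 + $14.49 + $120.07 + $116.41 + $39.66 = $374.49
Net pay = $1,905.94 − $374.49 = $1,531.45

$1,531.45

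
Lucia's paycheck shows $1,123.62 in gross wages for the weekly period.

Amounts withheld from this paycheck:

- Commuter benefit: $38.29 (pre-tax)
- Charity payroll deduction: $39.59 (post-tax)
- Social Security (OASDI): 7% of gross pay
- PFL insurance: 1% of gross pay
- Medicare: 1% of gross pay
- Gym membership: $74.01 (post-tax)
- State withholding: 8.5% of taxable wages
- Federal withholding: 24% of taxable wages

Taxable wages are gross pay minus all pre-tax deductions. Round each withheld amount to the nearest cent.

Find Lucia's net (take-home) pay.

$517.87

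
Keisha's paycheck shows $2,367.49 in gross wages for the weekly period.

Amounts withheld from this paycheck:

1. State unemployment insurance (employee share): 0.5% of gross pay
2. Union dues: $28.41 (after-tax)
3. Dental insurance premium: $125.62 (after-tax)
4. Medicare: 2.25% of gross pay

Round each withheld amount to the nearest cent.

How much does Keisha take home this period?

$2,148.35

State unemployment insurance (employee share): $2,367.49 × 0.005 = $11.84
Medicare: $2,367.49 × 0.0225 = $53.27
Union dues: $28.41
Dental insurance premium: $125.62
Total deductions = $11.84 + $53.27 + $28.41 + $125.62 = $219.14
Net pay = $2,367.49 − $219.14 = $2,148.35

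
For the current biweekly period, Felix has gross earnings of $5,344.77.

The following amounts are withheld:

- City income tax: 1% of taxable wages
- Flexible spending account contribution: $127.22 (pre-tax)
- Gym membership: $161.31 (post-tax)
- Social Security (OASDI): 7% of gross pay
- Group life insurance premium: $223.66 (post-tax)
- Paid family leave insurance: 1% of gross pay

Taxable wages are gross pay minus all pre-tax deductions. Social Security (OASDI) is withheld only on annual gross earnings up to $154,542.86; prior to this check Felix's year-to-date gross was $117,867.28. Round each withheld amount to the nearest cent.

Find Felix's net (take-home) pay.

$4,352.82

Flexible spending account contribution: $127.22
Taxable wages = $5,344.77 − $127.22 = $5,217.55
City income tax: $5,217.55 × 0.01 = $52.18
Social Security (OASDI): cap not yet reached, full $5,344.77 is subject → $5,344.77 × 0.07 = $374.13
Paid family leave insurance: $5,344.77 × 0.01 = $53.45
Group life insurance premium: $223.66
Gym membership: $161.31
Total deductions = $127.22 + $52.18 + $374.13 + $53.45 + $223.66 + $161.31 = $991.95
Net pay = $5,344.77 − $991.95 = $4,352.82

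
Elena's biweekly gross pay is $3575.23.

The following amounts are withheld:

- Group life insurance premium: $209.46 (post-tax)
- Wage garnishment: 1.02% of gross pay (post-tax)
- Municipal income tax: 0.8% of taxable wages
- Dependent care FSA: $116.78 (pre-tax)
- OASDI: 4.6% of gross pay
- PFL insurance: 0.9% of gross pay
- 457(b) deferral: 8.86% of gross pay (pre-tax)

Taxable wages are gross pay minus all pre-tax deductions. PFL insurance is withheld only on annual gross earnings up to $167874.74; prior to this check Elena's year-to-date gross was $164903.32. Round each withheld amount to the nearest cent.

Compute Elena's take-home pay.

$2679.42

Dependent care FSA: $116.78
457(b) deferral: $3575.23 × 0.0886 = $316.77
Pre-tax total = $116.78 + $316.77 = $433.55
Taxable wages = $3575.23 − $433.55 = $3141.68
Municipal income tax: $3141.68 × 0.008 = $25.13
OASDI: $3575.23 × 0.046 = $164.46
PFL insurance: only $167874.74 − $164903.32 = $2971.42 of this check is subject → $2971.42 × 0.009 = $26.74
Wage garnishment: $3575.23 × 0.0102 = $36.47
Group life insurance premium: $209.46
Total deductions = $116.78 + $316.77 + $25.13 + $164.46 + $26.74 + $36.47 + $209.46 = $895.81
Net pay = $3575.23 − $895.81 = $2679.42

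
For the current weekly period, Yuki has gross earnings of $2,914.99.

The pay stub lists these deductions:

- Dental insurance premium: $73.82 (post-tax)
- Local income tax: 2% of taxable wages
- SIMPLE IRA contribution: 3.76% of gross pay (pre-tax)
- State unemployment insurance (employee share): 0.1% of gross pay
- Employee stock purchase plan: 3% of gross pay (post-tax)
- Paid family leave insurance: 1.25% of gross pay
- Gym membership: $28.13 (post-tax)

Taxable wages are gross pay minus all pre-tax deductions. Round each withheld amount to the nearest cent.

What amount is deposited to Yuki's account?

SIMPLE IRA contribution: $2,914.99 × 0.0376 = $109.60
Taxable wages = $2,914.99 − $109.60 = $2,805.39
Local income tax: $2,805.39 × 0.02 = $56.11
Paid family leave insurance: $2,914.99 × 0.0125 = $36.44
State unemployment insurance (employee share): $2,914.99 × 0.001 = $2.91
Employee stock purchase plan: $2,914.99 × 0.03 = $87.45
Gym membership: $28.13
Dental insurance premium: $73.82
Total deductions = $109.60 + $56.11 + $36.44 + $2.91 + $87.45 + $28.13 + $73.82 = $394.46
Net pay = $2,914.99 − $394.46 = $2,520.53

$2,520.53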